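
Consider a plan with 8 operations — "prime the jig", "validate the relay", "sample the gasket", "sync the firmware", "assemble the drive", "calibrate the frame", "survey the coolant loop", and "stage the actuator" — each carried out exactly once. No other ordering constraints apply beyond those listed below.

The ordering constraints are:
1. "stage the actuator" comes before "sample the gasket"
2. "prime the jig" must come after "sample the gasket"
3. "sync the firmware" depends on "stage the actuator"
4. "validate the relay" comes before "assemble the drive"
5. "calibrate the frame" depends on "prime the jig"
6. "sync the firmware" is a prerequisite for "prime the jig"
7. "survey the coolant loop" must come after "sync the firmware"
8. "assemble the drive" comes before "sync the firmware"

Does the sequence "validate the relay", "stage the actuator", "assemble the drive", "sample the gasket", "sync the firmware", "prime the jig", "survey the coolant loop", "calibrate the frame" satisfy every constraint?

Checking each listed constraint against this order: for instance, "stage the actuator" is in position 2 and "sync the firmware" in position 5, so that constraint holds — and the remaining constraints check out the same way.

Yes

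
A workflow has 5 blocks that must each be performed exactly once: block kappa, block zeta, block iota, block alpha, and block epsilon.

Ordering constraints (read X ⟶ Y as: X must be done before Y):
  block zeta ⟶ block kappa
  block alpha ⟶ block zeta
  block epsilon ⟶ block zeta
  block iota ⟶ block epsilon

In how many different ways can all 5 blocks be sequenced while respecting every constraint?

The blocks with no prerequisites are block iota, block alpha; any of them can be placed first.
Enumerating by repeatedly choosing an available block (one whose prerequisites are all placed) gives 3 distinct complete orderings.

3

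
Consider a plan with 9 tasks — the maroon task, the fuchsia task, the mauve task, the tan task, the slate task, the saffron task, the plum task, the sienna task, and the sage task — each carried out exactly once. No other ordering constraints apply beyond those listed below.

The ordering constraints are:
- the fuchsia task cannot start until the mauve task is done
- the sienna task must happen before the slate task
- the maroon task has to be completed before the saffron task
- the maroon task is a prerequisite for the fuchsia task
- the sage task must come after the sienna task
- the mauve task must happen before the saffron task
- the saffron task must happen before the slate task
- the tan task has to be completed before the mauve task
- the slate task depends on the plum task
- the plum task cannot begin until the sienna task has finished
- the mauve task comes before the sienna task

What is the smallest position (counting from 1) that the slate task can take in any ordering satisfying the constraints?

Working backwards through the constraints from the slate task, its full set of required predecessors is the maroon task, the mauve task, the tan task, the saffron task, the plum task, the sienna task — 6 of them.
With 6 mandatory predecessors, the earliest the slate task can sit is position 6+1 = 7, and placing just those 6 first achieves it.

7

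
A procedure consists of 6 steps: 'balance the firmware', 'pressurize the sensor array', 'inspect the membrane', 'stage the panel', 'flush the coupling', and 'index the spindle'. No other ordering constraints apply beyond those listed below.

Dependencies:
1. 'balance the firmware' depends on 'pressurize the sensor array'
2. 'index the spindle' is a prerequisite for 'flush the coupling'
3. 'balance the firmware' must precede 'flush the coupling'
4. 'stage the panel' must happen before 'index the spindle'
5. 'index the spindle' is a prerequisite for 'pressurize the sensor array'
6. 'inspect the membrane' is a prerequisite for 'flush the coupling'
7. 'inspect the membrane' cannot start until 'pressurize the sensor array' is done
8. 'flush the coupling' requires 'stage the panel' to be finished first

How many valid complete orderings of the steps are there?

2

'stage the panel' is the only step with nothing required before it, so every ordering starts there.
Systematically extending each partial ordering one step at a time and counting, there are 2 complete orderings.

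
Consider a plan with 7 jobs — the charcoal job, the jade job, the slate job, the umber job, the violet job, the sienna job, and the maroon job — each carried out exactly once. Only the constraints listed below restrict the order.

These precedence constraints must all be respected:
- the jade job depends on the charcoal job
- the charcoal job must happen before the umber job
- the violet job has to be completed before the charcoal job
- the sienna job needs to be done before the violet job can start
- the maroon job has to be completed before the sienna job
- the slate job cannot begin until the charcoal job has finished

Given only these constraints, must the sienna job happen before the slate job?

Yes

Following the dependencies: the sienna job → the violet job → the charcoal job → the slate job.
So the sienna job must precede the slate job in any valid ordering.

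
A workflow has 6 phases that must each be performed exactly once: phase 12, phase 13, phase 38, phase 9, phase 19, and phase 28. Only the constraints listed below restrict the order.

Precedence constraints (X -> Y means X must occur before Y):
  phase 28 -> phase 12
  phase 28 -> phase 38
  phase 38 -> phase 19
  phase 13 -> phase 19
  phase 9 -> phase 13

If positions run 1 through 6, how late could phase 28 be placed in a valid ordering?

3

Following every chain forward from phase 28, the phases that must come later are phase 12, phase 38, phase 19 — 3 of them.
With 3 mandatory successors out of 6 phases total, the latest slot for phase 28 is 6−3 = 3, and it's reachable by doing all non-successors before phase 28.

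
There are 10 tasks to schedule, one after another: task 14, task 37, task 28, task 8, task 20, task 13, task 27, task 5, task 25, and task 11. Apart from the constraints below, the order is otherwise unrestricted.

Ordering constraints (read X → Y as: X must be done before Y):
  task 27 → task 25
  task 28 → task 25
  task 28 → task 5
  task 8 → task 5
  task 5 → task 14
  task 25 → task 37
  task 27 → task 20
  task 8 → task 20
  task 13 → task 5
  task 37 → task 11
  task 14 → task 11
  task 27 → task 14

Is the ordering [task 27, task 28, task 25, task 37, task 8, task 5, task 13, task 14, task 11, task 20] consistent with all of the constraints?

The sequence places task 5 ahead of task 13.
Since task 13 is required before task 5, the ordering is invalid.

No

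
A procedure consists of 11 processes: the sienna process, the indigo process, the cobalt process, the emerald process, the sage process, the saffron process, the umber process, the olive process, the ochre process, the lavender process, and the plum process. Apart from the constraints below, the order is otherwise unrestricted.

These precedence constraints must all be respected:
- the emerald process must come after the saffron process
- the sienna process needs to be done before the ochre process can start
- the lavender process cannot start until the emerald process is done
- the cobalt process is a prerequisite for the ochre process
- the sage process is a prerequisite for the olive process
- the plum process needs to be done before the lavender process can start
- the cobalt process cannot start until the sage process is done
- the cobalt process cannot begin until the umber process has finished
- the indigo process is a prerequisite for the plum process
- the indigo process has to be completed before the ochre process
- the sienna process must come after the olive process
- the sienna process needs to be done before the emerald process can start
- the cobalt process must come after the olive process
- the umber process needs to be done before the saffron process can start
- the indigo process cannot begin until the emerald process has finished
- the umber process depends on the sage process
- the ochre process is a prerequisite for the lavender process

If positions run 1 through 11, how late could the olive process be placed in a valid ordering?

4

Every process that must follow the olive process has to come after it. Tracing all chains starting from the olive process, those processes are: the sienna process, the indigo process, the cobalt process, the emerald process, the ochre process, the lavender process, the plum process — 7 in total.
With 7 mandatory successors out of 11 processes total, the latest slot for the olive process is 11−7 = 4, and it's reachable by doing all non-successors before the olive process.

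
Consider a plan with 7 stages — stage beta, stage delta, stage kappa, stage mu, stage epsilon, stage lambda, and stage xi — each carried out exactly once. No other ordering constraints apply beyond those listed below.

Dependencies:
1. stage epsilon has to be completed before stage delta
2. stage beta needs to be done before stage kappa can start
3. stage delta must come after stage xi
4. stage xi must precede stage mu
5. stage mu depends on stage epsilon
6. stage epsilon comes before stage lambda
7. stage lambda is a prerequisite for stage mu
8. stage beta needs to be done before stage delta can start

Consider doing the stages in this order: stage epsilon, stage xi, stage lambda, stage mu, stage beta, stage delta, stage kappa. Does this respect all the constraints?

Yes

Going through the constraints one by one, each required predecessor appears earlier in the sequence than its dependent — e.g. stage epsilon (position 1) is before stage delta (position 6), as required.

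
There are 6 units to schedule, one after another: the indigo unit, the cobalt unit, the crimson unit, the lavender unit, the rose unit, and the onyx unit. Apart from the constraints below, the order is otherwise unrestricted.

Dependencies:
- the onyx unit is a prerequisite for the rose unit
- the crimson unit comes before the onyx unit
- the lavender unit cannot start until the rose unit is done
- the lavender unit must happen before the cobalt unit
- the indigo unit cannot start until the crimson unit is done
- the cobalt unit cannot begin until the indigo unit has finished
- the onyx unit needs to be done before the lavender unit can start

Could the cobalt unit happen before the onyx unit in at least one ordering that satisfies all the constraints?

No

There is a dependency chain the onyx unit → the lavender unit → the cobalt unit, so the cobalt unit always comes after the onyx unit.
Hence the cobalt unit can never be scheduled before the onyx unit.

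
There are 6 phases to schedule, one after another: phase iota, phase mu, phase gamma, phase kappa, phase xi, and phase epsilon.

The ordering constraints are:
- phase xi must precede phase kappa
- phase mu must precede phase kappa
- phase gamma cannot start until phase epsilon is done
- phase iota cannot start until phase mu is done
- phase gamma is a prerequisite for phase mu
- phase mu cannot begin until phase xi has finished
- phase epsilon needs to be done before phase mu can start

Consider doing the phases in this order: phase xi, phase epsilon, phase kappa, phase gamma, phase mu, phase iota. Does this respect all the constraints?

No

The sequence places phase kappa ahead of phase mu.
That contradicts the constraint that phase mu must precede phase kappa.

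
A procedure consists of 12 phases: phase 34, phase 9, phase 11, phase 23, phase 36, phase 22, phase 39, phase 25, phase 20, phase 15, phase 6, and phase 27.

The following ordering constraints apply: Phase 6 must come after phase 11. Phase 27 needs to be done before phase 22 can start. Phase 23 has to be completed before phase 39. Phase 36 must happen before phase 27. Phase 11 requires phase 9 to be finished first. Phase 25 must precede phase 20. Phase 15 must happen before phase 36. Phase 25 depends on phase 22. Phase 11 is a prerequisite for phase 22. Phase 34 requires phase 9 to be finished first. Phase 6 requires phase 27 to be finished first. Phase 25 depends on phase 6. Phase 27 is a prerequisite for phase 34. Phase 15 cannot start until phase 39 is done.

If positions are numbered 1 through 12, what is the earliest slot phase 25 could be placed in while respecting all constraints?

10

Working backwards through the constraints from phase 25, its full set of required predecessors is phase 9, phase 11, phase 23, phase 36, phase 22, phase 39, phase 15, phase 6, phase 27 — 9 of them.
So at minimum 9 phases come before phase 25, putting phase 25 no earlier than position 10. That position is achievable by scheduling exactly those predecessors first.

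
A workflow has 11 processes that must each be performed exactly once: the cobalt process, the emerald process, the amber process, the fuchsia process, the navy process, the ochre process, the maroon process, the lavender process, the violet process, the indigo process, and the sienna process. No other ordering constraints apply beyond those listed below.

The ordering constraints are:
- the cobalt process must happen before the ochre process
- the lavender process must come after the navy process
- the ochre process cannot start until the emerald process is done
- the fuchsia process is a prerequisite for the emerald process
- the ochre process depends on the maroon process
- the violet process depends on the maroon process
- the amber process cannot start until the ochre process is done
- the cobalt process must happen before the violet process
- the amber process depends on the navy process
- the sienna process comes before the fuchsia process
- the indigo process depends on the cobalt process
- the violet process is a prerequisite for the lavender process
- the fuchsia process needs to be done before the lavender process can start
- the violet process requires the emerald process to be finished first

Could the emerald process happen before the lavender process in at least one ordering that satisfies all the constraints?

The emerald process is actually forced before the lavender process by the constraints, so certainly some valid ordering has the emerald process first.

Yes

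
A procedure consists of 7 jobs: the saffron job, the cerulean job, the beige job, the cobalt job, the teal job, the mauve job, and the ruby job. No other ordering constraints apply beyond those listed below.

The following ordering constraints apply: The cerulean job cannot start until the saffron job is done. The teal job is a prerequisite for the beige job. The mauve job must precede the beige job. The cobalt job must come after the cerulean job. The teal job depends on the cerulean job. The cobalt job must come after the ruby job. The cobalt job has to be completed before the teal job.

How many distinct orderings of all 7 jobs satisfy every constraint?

3 jobs have no prerequisites (the saffron job, the mauve job, the ruby job), so any of them could come first.
Systematically extending each partial ordering one job at a time and counting, there are 18 complete orderings.

18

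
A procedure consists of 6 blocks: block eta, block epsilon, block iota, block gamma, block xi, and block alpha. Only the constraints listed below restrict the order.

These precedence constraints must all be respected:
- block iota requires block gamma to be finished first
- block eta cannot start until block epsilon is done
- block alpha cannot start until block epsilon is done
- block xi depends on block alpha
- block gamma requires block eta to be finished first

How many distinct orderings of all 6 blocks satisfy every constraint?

Only block epsilon has no prerequisites, so it must go first.
Systematically extending each partial ordering one block at a time and counting, there are 10 complete orderings.

10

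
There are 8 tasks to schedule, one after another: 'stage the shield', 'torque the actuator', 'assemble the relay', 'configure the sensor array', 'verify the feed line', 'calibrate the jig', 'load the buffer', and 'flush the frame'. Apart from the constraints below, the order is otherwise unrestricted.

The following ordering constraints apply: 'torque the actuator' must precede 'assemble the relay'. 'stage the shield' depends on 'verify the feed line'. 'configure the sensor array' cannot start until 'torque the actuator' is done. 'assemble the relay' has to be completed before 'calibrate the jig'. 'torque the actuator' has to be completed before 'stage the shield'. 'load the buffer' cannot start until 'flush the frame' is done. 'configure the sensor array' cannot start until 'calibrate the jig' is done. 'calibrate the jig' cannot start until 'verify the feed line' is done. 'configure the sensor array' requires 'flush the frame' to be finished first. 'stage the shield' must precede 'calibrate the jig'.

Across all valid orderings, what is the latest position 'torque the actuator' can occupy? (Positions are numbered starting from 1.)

4

Following every chain forward from 'torque the actuator', the tasks that must come later are 'stage the shield', 'assemble the relay', 'configure the sensor array', 'calibrate the jig' — 4 of them.
With 4 mandatory successors out of 8 tasks total, the latest slot for 'torque the actuator' is 8−4 = 4, and it's reachable by doing all non-successors before 'torque the actuator'.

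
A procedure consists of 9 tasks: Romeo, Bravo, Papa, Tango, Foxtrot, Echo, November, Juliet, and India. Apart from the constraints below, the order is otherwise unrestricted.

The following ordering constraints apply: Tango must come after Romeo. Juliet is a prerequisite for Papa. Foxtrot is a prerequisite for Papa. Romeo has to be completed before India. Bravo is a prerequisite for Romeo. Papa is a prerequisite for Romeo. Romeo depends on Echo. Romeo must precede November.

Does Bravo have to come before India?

Yes

Tracing the constraints gives a chain: Bravo → Romeo → India.
That forces Bravo before India in every valid schedule.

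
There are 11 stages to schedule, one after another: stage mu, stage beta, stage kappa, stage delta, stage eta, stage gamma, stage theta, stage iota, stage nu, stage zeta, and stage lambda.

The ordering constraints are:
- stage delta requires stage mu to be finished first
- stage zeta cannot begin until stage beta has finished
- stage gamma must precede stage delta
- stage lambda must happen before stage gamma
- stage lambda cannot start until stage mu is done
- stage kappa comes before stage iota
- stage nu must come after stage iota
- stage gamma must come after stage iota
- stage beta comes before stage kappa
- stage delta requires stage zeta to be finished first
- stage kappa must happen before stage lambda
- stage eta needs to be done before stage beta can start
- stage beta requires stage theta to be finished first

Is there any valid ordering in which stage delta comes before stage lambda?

No

The constraints give a chain stage lambda → stage gamma → stage delta, which forces stage lambda before stage delta.
Hence stage delta can never be scheduled before stage lambda.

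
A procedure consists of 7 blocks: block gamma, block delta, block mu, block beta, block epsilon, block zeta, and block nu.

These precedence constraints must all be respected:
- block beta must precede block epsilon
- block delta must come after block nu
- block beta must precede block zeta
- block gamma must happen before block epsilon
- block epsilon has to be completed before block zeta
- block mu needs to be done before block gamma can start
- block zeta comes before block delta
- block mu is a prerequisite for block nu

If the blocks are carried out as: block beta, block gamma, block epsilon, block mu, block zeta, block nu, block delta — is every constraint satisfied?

No

The sequence places block gamma ahead of block mu.
That contradicts the constraint that block mu must precede block gamma.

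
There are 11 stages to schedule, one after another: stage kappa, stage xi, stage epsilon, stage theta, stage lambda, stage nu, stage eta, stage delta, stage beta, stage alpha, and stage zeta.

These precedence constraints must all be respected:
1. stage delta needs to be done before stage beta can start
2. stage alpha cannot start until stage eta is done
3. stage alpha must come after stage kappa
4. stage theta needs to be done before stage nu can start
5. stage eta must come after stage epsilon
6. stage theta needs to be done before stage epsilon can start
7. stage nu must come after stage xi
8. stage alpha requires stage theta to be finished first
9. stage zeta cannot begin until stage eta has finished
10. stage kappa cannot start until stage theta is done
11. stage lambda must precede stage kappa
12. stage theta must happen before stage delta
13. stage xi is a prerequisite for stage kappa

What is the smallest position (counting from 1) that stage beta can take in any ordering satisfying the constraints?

Working backwards through the constraints from stage beta, its full set of required predecessors is stage theta, stage delta — 2 of them.
So at minimum 2 stages come before stage beta, putting stage beta no earlier than position 3. That position is achievable by scheduling exactly those predecessors first.

3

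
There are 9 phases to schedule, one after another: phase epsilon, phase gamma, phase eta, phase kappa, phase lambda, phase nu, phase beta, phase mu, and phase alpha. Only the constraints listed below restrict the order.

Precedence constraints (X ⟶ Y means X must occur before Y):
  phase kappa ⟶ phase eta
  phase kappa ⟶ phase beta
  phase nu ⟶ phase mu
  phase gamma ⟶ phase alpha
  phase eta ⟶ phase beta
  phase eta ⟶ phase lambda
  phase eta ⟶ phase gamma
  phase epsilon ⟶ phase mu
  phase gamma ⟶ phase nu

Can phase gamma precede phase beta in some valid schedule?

No chain of constraints runs from phase beta to phase gamma, so phase beta is not required to come first.
That means at least one valid schedule has phase gamma before phase beta.

Yes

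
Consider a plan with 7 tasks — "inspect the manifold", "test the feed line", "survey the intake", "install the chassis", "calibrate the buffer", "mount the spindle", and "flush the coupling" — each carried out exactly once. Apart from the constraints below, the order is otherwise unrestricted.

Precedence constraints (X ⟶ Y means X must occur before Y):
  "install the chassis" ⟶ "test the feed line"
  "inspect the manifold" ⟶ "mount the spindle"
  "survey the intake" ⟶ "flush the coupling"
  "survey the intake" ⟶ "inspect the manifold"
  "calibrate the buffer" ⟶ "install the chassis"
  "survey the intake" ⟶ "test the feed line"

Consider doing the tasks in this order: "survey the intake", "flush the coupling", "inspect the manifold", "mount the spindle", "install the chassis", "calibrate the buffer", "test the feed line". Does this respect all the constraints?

No

In the proposed order, "install the chassis" appears before "calibrate the buffer".
But one of the constraints requires "calibrate the buffer" before "install the chassis", so this ordering violates it.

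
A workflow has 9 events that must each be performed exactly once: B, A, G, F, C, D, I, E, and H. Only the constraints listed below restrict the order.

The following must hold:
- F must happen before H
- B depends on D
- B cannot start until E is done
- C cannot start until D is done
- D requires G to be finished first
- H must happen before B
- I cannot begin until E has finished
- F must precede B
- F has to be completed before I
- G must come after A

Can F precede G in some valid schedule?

The constraints leave F and G unordered relative to each other; nothing requires G earlier.
That means at least one valid schedule has F before G.

Yes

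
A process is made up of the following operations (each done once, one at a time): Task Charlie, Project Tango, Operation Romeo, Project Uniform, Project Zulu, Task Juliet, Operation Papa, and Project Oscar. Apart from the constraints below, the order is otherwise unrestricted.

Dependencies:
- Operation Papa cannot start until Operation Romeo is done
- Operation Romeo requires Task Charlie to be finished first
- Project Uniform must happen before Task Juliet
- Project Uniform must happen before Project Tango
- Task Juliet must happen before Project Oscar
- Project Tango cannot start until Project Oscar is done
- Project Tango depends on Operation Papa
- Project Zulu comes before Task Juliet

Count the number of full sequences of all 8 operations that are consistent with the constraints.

70

The operations with no prerequisites are Task Charlie, Project Uniform, Project Zulu; any of them can be placed first.
Counting all ways to extend the partial order to a total order gives 70.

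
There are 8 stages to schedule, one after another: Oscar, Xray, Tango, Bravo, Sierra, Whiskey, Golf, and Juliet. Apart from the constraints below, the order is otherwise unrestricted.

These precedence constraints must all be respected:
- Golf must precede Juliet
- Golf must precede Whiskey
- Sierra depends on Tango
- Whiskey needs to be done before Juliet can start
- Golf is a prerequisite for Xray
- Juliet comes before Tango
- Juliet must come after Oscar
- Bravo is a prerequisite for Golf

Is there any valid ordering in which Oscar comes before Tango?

Yes

Oscar is actually forced before Tango by the constraints, so certainly some valid ordering has Oscar first.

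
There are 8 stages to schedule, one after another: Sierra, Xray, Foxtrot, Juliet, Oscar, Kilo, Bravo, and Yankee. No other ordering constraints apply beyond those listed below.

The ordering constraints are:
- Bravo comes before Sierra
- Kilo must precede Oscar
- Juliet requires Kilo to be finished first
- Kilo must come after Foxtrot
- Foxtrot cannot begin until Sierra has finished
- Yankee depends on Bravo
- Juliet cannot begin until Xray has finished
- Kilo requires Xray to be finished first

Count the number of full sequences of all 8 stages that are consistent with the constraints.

54

2 stages have no prerequisites (Xray, Bravo), so any of them could come first.
Systematically extending each partial ordering one stage at a time and counting, there are 54 complete orderings.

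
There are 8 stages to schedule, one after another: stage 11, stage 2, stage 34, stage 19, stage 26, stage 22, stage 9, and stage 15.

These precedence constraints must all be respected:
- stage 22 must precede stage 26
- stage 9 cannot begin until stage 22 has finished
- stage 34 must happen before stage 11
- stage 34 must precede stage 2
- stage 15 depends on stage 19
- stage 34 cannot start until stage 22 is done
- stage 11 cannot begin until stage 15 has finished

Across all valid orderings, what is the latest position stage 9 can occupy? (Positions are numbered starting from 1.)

8

Nothing depends on stage 9, so it can be the final stage, position 8.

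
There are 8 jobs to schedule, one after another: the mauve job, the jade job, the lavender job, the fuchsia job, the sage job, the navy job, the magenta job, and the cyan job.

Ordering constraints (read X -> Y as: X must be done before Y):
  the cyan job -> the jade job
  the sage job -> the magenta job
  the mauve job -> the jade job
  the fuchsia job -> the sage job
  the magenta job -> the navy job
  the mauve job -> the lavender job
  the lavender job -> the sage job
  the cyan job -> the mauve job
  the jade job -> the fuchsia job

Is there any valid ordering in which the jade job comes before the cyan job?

There is a dependency chain the cyan job → the jade job, so the jade job always comes after the cyan job.
So no valid ordering can have the jade job before the cyan job.

No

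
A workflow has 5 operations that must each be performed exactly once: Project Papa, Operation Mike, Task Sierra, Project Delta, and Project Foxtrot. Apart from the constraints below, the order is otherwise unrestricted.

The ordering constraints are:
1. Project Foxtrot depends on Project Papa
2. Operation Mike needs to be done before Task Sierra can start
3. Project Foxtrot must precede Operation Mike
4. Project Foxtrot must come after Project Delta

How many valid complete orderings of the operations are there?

2

The operations with no prerequisites are Project Papa, Project Delta; any of them can be placed first.
Systematically extending each partial ordering one operation at a time and counting, there are 2 complete orderings.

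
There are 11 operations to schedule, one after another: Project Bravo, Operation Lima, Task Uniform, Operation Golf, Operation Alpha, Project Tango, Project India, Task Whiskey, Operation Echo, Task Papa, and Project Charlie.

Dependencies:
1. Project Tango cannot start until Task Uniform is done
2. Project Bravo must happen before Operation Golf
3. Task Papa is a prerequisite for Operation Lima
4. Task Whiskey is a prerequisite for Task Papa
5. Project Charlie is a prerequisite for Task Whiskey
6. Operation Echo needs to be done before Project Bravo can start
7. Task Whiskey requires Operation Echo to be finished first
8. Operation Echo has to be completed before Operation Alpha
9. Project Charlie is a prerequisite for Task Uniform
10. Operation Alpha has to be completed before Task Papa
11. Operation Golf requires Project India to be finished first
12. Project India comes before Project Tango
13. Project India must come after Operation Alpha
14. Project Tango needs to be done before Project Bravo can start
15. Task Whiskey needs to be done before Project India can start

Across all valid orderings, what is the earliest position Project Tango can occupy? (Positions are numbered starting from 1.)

7

Working backwards through the constraints from Project Tango, its full set of required predecessors is Task Uniform, Operation Alpha, Project India, Task Whiskey, Operation Echo, Project Charlie — 6 of them.
So at minimum 6 operations come before Project Tango, putting Project Tango no earlier than position 7. That position is achievable by scheduling exactly those predecessors first.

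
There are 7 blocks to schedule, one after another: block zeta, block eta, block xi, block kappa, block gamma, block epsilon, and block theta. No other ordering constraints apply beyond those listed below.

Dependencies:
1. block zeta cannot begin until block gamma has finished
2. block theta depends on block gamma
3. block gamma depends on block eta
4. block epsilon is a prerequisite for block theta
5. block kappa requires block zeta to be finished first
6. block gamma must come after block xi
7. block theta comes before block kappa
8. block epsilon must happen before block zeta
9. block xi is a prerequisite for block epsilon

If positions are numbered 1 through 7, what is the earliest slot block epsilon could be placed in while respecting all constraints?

2

Working backwards through the constraints from block epsilon, its only required predecessor is block xi.
So at minimum 1 block comes before block epsilon, putting block epsilon no earlier than position 2. That position is achievable by scheduling exactly that predecessor first.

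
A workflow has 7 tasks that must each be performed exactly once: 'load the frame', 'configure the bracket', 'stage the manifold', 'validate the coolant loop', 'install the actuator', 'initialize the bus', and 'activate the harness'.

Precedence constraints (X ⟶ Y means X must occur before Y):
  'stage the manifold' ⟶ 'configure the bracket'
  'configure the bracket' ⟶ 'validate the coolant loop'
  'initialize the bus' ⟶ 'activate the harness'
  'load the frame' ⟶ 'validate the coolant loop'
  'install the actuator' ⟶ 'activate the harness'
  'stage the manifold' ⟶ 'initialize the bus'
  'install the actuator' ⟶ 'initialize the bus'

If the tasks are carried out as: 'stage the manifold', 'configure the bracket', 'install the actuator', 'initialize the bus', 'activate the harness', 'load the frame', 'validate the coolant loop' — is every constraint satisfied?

Yes

Going through the constraints one by one, each required predecessor appears earlier in the sequence than its dependent — e.g. 'configure the bracket' (position 2) is before 'validate the coolant loop' (position 7), as required.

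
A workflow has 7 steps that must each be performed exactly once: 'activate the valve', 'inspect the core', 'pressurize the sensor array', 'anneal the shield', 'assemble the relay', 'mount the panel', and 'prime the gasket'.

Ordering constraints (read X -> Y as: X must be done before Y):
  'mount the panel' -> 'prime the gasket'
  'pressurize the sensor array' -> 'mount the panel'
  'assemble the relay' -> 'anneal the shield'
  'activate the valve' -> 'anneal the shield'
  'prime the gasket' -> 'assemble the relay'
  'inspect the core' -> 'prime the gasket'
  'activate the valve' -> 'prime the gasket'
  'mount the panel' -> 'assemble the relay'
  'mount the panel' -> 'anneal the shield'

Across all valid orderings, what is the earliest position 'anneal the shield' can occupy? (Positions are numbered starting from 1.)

The steps that are forced before 'anneal the shield', directly or transitively, are 'activate the valve', 'inspect the core', 'pressurize the sensor array', 'assemble the relay', 'mount the panel', 'prime the gasket'. That's 6 steps.
With 6 mandatory predecessors, the earliest 'anneal the shield' can sit is position 6+1 = 7, and placing just those 6 first achieves it.

7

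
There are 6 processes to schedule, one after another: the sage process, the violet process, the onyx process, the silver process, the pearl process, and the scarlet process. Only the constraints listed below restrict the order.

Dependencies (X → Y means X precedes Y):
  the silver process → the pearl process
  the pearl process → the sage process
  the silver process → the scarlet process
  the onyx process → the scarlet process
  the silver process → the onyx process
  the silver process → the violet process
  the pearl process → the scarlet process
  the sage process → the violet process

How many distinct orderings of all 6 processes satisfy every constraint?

Only the silver process has no prerequisites, so it must go first.
Systematically extending each partial ordering one process at a time and counting, there are 9 complete orderings.

9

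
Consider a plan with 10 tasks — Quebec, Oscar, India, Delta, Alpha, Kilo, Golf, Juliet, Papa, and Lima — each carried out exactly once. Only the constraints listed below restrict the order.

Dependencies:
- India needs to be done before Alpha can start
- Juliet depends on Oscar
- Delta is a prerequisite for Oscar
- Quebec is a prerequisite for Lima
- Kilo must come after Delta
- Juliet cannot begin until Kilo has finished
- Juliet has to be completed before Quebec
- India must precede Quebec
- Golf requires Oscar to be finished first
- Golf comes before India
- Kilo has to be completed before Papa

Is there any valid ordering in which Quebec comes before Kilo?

Following Kilo → Juliet → Quebec, Kilo must precede Quebec in every valid ordering.
So no valid ordering can have Quebec before Kilo.

No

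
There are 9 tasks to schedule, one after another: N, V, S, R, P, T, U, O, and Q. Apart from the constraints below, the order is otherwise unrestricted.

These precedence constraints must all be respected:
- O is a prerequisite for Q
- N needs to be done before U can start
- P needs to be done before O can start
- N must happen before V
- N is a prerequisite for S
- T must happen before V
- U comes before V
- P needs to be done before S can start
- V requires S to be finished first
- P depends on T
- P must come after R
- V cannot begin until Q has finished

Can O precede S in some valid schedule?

Yes

Nothing in the constraints forces S before O — there is no chain from S to O.
That means at least one valid schedule has O before S.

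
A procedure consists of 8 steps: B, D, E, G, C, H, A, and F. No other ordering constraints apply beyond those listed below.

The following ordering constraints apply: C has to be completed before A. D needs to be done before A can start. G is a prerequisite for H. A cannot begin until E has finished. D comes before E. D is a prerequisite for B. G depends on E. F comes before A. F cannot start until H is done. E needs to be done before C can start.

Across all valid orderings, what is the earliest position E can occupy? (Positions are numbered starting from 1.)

Working backwards through the constraints from E, its only required predecessor is D.
So at minimum 1 step comes before E, putting E no earlier than position 2. That position is achievable by scheduling exactly that predecessor first.

2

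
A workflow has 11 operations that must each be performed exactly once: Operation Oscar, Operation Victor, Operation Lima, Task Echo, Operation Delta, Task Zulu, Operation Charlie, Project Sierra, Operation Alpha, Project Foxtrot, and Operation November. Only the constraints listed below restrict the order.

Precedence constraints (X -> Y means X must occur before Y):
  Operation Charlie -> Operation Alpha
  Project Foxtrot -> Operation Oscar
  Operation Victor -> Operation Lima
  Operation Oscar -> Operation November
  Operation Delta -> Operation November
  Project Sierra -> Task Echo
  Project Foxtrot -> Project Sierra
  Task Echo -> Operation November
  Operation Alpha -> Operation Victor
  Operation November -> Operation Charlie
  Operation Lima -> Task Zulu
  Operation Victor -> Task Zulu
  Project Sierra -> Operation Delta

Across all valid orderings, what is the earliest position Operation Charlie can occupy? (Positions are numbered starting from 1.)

Working backwards through the constraints from Operation Charlie, its full set of required predecessors is Operation Oscar, Task Echo, Operation Delta, Project Sierra, Project Foxtrot, Operation November — 6 of them.
With 6 mandatory predecessors, the earliest Operation Charlie can sit is position 6+1 = 7, and placing just those 6 first achieves it.

7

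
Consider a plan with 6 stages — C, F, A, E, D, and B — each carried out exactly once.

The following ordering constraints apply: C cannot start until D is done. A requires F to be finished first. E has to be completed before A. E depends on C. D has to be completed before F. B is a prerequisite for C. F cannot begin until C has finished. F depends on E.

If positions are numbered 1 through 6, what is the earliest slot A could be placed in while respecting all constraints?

The stages that are forced before A, directly or transitively, are C, F, E, D, B. That's 5 stages.
With 5 mandatory predecessors, the earliest A can sit is position 5+1 = 6, and placing just those 5 first achieves it.

6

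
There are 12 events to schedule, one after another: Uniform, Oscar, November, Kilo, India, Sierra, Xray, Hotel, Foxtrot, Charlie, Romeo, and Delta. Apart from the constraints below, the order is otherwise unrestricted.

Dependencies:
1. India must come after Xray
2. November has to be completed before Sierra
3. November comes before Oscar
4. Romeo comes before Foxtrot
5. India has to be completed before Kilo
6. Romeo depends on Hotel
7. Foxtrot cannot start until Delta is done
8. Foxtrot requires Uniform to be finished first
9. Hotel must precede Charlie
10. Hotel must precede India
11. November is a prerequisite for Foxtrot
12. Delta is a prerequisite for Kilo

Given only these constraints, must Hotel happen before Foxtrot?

There is a constraint chain Hotel → Romeo → Foxtrot.
Hence Hotel necessarily comes before Foxtrot.

Yes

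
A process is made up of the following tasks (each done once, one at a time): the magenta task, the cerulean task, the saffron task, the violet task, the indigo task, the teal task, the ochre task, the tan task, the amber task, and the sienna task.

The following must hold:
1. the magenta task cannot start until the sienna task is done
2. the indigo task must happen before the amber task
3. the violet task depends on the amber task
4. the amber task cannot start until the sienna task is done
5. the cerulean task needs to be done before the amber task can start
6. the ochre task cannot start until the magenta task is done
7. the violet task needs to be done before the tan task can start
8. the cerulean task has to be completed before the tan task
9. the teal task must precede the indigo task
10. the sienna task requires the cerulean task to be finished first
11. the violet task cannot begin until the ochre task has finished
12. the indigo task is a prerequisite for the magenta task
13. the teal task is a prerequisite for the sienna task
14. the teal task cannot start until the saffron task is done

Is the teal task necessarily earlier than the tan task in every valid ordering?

Yes

Tracing the constraints gives a chain: the teal task → the sienna task → the amber task → the violet task → the tan task.
That forces the teal task before the tan task in every valid schedule.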